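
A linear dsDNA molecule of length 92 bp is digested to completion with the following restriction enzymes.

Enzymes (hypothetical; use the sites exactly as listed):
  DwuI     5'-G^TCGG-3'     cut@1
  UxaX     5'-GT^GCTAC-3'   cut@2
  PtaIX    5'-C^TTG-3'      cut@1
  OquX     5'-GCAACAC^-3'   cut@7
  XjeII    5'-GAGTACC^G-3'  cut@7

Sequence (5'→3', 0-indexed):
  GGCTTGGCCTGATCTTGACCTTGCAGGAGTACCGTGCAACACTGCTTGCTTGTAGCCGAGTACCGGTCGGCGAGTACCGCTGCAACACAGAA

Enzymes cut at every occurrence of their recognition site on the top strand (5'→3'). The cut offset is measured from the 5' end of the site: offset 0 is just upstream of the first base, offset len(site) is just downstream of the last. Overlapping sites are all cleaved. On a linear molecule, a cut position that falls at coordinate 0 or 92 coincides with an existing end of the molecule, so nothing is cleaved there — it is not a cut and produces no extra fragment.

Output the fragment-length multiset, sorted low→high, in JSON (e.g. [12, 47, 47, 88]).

[2,3,3,4,4,6,9,10,11,12,13,15]

Per-enzyme occurrences:
  DwuI (GTCGG, off=1): starts [65] → cuts [66]
  UxaX (GTGCTAC, off=2): no sites
  PtaIX (CTTG, off=1): starts [2, 13, 19, 44, 48] → cuts [3, 14, 20, 45, 49]
  OquX (GCAACAC, off=7): starts [35, 81] → cuts [42, 88]
  XjeII (GAGTACCG, off=7): starts [26, 57, 71] → cuts [33, 64, 78]

Pooled cuts: [3, 14, 20, 33, 42, 45, 49, 64, 66, 78, 88]

Fragment lengths:
  [0,3): 3 bp
  [3,14): 11 bp
  [14,20): 6 bp
  [20,33): 13 bp
  [33,42): 9 bp
  [42,45): 3 bp
  [45,49): 4 bp
  [49,64): 15 bp
  [64,66): 2 bp
  [66,78): 12 bp
  [78,88): 10 bp
  [88,92): 4 bp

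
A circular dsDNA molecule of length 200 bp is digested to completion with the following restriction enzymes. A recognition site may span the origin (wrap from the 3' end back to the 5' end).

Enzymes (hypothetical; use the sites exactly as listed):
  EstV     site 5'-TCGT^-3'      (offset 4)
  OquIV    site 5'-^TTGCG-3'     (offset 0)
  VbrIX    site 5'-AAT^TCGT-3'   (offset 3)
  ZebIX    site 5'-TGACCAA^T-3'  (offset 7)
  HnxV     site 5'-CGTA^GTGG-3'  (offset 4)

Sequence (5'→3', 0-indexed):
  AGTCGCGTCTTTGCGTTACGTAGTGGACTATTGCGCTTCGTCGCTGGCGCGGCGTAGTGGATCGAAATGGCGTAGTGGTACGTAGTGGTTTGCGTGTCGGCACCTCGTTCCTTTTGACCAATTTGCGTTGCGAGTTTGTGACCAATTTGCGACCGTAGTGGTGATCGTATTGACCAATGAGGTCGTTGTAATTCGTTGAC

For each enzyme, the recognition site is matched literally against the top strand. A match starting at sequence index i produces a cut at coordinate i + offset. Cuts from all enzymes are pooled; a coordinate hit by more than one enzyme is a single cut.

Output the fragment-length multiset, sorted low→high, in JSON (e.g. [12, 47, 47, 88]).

Scan for sites:
  EstV (TCGT, off=4): starts [37, 104, 164, 182, 192] → cuts [41, 108, 168, 186, 196]
  OquIV (TTGCG, off=0): starts [10, 30, 89, 122, 127, 146] → cuts [10, 30, 89, 122, 127, 146]
  VbrIX (AATTCGT, off=3): starts [189] → cuts [192]
  ZebIX (TGACCAAT, off=7): starts [114, 138, 170] → cuts [121, 145, 177]
  HnxV (CGTAGTGG, off=4): starts [18, 52, 70, 80, 153] → cuts [22, 56, 74, 84, 157]

All cut coordinates (distinct, sorted): [10, 22, 30, 41, 56, 74, 84, 89, 108, 121, 122, 127, 145, 146, 157, 168, 177, 186, 192, 196]

Fragments:
  10→22: 12 bp
  22→30: 8 bp
  30→41: 11 bp
  41→56: 15 bp
  56→74: 18 bp
  74→84: 10 bp
  84→89: 5 bp
  89→108: 19 bp
  108→121: 13 bp
  121→122: 1 bp
  122→127: 5 bp
  127→145: 18 bp
  145→146: 1 bp
  146→157: 11 bp
  157→168: 11 bp
  168→177: 9 bp
  177→186: 9 bp
  186→192: 6 bp
  192→196: 4 bp
  196→10 (wrap): 200-196+10 = 14 bp

[1,1,4,5,5,6,8,9,9,10,11,11,11,12,13,14,15,18,18,19]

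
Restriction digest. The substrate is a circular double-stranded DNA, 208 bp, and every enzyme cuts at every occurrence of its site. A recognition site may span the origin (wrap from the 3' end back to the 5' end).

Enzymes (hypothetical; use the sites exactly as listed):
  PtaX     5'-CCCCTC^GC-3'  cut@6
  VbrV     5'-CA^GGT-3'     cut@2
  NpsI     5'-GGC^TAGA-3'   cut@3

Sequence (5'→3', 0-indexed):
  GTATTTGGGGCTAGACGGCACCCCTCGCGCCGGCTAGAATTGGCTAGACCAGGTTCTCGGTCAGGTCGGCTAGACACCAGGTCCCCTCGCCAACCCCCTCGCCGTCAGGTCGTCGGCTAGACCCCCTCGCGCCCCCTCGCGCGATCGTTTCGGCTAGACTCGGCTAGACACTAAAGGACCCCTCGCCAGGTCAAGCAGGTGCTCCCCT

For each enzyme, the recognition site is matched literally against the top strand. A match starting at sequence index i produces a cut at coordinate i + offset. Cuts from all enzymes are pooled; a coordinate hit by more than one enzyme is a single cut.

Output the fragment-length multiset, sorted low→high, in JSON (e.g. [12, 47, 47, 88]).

[4,7,7,7,8,9,9,9,10,10,10,10,11,12,12,15,16,20,22]

Per-enzyme occurrences:
  PtaX CCCCTCGC/6: at [20, 82, 94, 122, 132, 178] ⇒ [26, 88, 100, 128, 138, 184]
  VbrV CAGGT/2: at [49, 61, 77, 105, 186, 195] ⇒ [51, 63, 79, 107, 188, 197]
  NpsI GGCTAGA/3: at [8, 31, 41, 67, 114, 151, 161] ⇒ [11, 34, 44, 70, 117, 154, 164]

All cut coordinates (distinct, sorted): [11, 26, 34, 44, 51, 63, 70, 79, 88, 100, 107, 117, 128, 138, 154, 164, 184, 188, 197]

Fragments:
  11→26: 15 bp
  26→34: 8 bp
  34→44: 10 bp
  44→51: 7 bp
  51→63: 12 bp
  63→70: 7 bp
  70→79: 9 bp
  79→88: 9 bp
  88→100: 12 bp
  100→107: 7 bp
  107→117: 10 bp
  117→128: 11 bp
  128→138: 10 bp
  138→154: 16 bp
  154→164: 10 bp
  164→184: 20 bp
  184→188: 4 bp
  188→197: 9 bp
  197→11 (wrap): 208-197+11 = 22 bp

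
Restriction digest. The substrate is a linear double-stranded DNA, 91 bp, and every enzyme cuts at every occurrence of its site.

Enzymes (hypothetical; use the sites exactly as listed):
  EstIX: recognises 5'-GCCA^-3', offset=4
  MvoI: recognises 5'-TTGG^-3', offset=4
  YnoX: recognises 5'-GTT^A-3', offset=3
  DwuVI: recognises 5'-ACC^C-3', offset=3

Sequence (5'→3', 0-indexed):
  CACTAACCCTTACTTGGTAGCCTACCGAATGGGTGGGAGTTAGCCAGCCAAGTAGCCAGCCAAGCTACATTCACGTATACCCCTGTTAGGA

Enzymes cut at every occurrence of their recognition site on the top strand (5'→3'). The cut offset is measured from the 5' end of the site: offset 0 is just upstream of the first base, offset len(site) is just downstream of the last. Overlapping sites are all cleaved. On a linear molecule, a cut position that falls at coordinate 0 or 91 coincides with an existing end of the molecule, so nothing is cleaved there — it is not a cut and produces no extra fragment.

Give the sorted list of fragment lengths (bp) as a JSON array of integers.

[4,4,4,5,6,8,8,9,19,24]

Per-enzyme occurrences:
  EstIX (GCCA, off=4): starts [42, 46, 54, 58] → cuts [46, 50, 58, 62]
  MvoI (TTGG, off=4): starts [13] → cuts [17]
  YnoX (GTTA, off=3): starts [38, 84] → cuts [41, 87]
  DwuVI (ACCC, off=3): starts [5, 78] → cuts [8, 81]

Pooled cuts: [8, 17, 41, 46, 50, 58, 62, 81, 87]

Fragments:
  [0,8): 8 bp
  [8,17): 9 bp
  [17,41): 24 bp
  [41,46): 5 bp
  [46,50): 4 bp
  [50,58): 8 bp
  [58,62): 4 bp
  [62,81): 19 bp
  [81,87): 6 bp
  [87,91): 4 bp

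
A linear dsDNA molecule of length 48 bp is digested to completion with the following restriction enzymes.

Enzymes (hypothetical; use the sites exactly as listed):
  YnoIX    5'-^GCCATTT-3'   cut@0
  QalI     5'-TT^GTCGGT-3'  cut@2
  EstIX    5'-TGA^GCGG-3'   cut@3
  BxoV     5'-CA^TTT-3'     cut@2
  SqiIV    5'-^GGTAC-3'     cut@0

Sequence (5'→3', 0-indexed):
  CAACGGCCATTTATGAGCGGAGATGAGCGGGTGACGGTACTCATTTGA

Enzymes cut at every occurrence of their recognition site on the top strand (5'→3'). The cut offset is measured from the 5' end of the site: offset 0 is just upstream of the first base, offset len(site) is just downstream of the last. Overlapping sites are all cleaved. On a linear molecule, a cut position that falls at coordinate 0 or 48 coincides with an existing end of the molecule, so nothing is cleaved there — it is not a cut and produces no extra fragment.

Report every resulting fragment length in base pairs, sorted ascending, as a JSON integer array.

Site scan:
  YnoIX GCCATTT/0: at [5] ⇒ [5]
  QalI (TTGTCGGT, off=2): no sites
  EstIX TGAGCGG/3: at [13, 23] ⇒ [16, 26]
  BxoV CATTT/2: at [7, 41] ⇒ [9, 43]
  SqiIV GGTAC/0: at [35] ⇒ [35]

All cut coordinates (distinct, sorted): [5, 9, 16, 26, 35, 43]

Fragment lengths:
  [0,5): 5 bp
  [5,9): 4 bp
  [9,16): 7 bp
  [16,26): 10 bp
  [26,35): 9 bp
  [35,43): 8 bp
  [43,48): 5 bp

[4,5,5,7,8,9,10]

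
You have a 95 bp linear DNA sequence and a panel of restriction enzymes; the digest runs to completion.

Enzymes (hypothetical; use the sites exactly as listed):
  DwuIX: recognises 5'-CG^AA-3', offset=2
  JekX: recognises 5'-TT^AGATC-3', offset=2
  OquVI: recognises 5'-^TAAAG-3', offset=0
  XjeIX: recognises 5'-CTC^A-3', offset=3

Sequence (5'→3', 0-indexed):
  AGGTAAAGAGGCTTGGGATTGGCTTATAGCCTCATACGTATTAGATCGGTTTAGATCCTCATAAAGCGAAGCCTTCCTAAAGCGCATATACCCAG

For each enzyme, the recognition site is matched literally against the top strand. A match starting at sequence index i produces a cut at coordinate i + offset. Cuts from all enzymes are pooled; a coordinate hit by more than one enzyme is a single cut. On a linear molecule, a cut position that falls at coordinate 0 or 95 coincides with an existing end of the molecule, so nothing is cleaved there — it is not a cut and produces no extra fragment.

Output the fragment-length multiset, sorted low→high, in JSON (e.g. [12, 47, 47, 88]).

Per-enzyme occurrences:
  DwuIX (CGAA, off=2): starts [66] → cuts [68]
  JekX (TTAGATC, off=2): starts [40, 50] → cuts [42, 52]
  OquVI (TAAAG, off=0): starts [3, 61, 77] → cuts [3, 61, 77]
  XjeIX (CTCA, off=3): starts [30, 57] → cuts [33, 60]

All cut coordinates (distinct, sorted): [3, 33, 42, 52, 60, 61, 68, 77]

Fragment lengths:
  [0,3): 3 bp
  [3,33): 30 bp
  [33,42): 9 bp
  [42,52): 10 bp
  [52,60): 8 bp
  [60,61): 1 bp
  [61,68): 7 bp
  [68,77): 9 bp
  [77,95): 18 bp

[1,3,7,8,9,9,10,18,30]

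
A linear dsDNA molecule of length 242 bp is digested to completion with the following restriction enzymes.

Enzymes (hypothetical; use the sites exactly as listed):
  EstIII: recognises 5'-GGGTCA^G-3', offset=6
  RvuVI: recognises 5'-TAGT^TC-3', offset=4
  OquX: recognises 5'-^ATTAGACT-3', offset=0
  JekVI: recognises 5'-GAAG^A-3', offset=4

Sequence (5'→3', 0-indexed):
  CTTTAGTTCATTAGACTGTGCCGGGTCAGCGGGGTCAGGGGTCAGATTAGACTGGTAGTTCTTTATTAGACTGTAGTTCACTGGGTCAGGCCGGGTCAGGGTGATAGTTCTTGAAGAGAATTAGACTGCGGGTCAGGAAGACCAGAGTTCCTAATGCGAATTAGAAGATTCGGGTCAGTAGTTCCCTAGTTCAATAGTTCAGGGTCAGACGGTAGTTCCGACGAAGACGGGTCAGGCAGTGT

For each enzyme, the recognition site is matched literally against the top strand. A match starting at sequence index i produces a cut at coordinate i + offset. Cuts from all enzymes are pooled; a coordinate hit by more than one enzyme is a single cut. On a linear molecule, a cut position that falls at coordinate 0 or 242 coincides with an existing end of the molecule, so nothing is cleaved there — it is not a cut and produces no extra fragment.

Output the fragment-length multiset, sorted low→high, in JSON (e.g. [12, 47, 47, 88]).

Site scan:
  EstIII (GGGTCAG, off=6): starts [22, 31, 38, 82, 92, 129, 171, 201, 228] → cuts [28, 37, 44, 88, 98, 135, 177, 207, 234]
  RvuVI (TAGTTC, off=4): starts [3, 55, 73, 104, 178, 186, 194, 212] → cuts [7, 59, 77, 108, 182, 190, 198, 216]
  OquX (ATTAGACT, off=0): starts [9, 45, 64, 119] → cuts [9, 45, 64, 119]
  JekVI (GAAGA, off=4): starts [112, 136, 163, 222] → cuts [116, 140, 167, 226]

All cut coordinates (distinct, sorted): [7, 9, 28, 37, 44, 45, 59, 64, 77, 88, 98, 108, 116, 119, 135, 140, 167, 177, 182, 190, 198, 207, 216, 226, 234]

Fragments:
  [0,7): 7 bp
  [7,9): 2 bp
  [9,28): 19 bp
  [28,37): 9 bp
  [37,44): 7 bp
  [44,45): 1 bp
  [45,59): 14 bp
  [59,64): 5 bp
  [64,77): 13 bp
  [77,88): 11 bp
  [88,98): 10 bp
  [98,108): 10 bp
  [108,116): 8 bp
  [116,119): 3 bp
  [119,135): 16 bp
  [135,140): 5 bp
  [140,167): 27 bp
  [167,177): 10 bp
  [177,182): 5 bp
  [182,190): 8 bp
  [190,198): 8 bp
  [198,207): 9 bp
  [207,216): 9 bp
  [216,226): 10 bp
  [226,234): 8 bp
  [234,242): 8 bp

[1,2,3,5,5,5,7,7,8,8,8,8,8,9,9,9,10,10,10,10,11,13,14,16,19,27]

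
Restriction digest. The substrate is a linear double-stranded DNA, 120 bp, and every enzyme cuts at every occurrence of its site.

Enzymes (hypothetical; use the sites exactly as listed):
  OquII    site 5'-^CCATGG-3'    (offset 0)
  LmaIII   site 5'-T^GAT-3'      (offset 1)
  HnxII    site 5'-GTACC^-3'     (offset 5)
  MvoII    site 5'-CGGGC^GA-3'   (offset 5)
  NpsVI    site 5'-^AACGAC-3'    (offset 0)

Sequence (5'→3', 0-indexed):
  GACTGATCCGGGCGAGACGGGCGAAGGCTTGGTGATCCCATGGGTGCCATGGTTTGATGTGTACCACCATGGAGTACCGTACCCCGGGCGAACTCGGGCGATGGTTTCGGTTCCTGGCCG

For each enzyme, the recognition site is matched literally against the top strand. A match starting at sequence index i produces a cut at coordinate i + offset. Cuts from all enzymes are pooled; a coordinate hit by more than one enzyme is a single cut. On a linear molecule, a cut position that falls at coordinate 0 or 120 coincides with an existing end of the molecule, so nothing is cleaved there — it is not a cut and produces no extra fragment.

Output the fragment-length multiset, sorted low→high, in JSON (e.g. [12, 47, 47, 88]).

[1,4,4,5,6,9,9,9,9,10,10,11,12,21]

Site scan:
  OquII CCATGG/0: at [37, 46, 66] ⇒ [37, 46, 66]
  LmaIII TGAT/1: at [3, 32, 54] ⇒ [4, 33, 55]
  HnxII GTACC/5: at [60, 73, 78] ⇒ [65, 78, 83]
  MvoII CGGGCGA/5: at [8, 17, 84, 94] ⇒ [13, 22, 89, 99]
  NpsVI (AACGAC, off=0): no sites

All cut coordinates (distinct, sorted): [4, 13, 22, 33, 37, 46, 55, 65, 66, 78, 83, 89, 99]

Fragments:
  [0,4): 4 bp
  [4,13): 9 bp
  [13,22): 9 bp
  [22,33): 11 bp
  [33,37): 4 bp
  [37,46): 9 bp
  [46,55): 9 bp
  [55,65): 10 bp
  [65,66): 1 bp
  [66,78): 12 bp
  [78,83): 5 bp
  [83,89): 6 bp
  [89,99): 10 bp
  [99,120): 21 bp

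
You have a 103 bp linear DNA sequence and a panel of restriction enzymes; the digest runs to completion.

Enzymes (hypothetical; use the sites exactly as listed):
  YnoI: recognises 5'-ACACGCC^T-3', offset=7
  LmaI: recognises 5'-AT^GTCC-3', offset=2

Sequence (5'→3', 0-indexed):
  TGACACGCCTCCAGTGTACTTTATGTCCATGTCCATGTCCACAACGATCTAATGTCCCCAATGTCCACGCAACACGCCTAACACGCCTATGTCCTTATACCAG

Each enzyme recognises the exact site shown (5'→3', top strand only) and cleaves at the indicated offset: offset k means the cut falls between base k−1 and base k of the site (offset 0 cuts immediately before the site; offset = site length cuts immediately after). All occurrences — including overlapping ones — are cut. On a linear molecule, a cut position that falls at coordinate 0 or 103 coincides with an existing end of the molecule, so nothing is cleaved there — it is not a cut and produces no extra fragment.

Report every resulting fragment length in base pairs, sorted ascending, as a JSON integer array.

[3,6,6,9,9,9,13,15,16,17]

Scan for sites:
  YnoI ACACGCCT/7: at [2, 71, 80] ⇒ [9, 78, 87]
  LmaI ATGTCC/2: at [22, 28, 34, 51, 60, 88] ⇒ [24, 30, 36, 53, 62, 90]

Pooled cuts: [9, 24, 30, 36, 53, 62, 78, 87, 90]

Fragments:
  [0,9): 9 bp
  [9,24): 15 bp
  [24,30): 6 bp
  [30,36): 6 bp
  [36,53): 17 bp
  [53,62): 9 bp
  [62,78): 16 bp
  [78,87): 9 bp
  [87,90): 3 bp
  [90,103): 13 bp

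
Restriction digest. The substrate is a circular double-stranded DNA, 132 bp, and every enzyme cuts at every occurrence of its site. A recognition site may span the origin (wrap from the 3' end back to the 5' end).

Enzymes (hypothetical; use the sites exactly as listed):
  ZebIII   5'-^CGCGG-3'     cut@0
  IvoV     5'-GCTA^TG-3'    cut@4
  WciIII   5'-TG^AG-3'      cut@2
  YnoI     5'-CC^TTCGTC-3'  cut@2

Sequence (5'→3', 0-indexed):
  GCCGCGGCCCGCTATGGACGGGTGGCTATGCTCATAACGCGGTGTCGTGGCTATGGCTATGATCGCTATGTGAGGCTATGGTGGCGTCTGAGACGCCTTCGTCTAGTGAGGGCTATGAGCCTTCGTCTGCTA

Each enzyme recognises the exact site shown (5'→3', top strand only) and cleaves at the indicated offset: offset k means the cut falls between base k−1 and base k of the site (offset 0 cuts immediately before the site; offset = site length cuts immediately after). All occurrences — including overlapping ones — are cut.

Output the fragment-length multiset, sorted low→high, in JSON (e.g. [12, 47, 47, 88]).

Scan for sites:
  ZebIII (CGCGG, off=0): starts [2, 37] → cuts [2, 37]
  IvoV (GCTATG, off=4): starts [10, 24, 49, 55, 64, 74, 111] → cuts [14, 28, 53, 59, 68, 78, 115]
  WciIII (TGAG, off=2): starts [70, 88, 106, 115] → cuts [72, 90, 108, 117]
  YnoI (CCTTCGTC, off=2): starts [95, 119] → cuts [97, 121]

All cut coordinates (distinct, sorted): [2, 14, 28, 37, 53, 59, 68, 72, 78, 90, 97, 108, 115, 117, 121]

Fragment lengths:
  2→14: 12 bp
  14→28: 14 bp
  28→37: 9 bp
  37→53: 16 bp
  53→59: 6 bp
  59→68: 9 bp
  68→72: 4 bp
  72→78: 6 bp
  78→90: 12 bp
  90→97: 7 bp
  97→108: 11 bp
  108→115: 7 bp
  115→117: 2 bp
  117→121: 4 bp
  121→2 (wrap): 132-121+2 = 13 bp

[2,4,4,6,6,7,7,9,9,11,12,12,13,14,16]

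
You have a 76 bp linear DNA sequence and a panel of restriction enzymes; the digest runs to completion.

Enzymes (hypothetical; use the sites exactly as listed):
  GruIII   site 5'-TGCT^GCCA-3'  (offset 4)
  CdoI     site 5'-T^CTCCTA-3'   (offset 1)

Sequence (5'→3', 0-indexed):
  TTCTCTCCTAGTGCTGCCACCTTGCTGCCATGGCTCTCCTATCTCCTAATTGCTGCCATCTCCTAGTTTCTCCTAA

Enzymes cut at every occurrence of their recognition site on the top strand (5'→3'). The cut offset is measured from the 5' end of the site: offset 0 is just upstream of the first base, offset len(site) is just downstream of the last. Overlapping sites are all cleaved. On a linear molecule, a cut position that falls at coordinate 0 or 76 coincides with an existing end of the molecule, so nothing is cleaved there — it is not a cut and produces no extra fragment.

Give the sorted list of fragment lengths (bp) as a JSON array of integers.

Scan for sites:
  GruIII TGCTGCCA/4: at [11, 22, 50] ⇒ [15, 26, 54]
  CdoI TCTCCTA/1: at [3, 34, 41, 58, 68] ⇒ [4, 35, 42, 59, 69]

Pooled cuts: [4, 15, 26, 35, 42, 54, 59, 69]

Fragments:
  [0,4): 4 bp
  [4,15): 11 bp
  [15,26): 11 bp
  [26,35): 9 bp
  [35,42): 7 bp
  [42,54): 12 bp
  [54,59): 5 bp
  [59,69): 10 bp
  [69,76): 7 bp

[4,5,7,7,9,10,11,11,12]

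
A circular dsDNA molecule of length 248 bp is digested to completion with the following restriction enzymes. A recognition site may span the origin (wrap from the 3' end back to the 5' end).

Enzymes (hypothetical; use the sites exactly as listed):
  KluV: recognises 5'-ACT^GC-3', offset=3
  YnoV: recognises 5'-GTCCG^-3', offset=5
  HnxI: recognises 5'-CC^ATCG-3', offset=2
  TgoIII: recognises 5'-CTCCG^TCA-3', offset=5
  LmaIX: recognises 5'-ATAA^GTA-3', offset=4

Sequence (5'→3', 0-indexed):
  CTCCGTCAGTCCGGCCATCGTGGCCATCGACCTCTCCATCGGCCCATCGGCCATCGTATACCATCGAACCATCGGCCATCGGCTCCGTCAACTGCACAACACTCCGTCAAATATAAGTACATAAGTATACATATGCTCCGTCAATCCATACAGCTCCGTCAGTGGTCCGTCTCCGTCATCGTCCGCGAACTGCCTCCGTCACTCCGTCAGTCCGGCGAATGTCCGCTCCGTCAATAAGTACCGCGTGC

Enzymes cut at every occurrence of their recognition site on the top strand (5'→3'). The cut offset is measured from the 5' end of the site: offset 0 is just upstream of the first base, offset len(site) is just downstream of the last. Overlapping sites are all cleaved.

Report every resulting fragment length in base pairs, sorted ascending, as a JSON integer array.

[3,5,6,6,6,7,7,7,7,8,8,8,8,8,8,9,10,10,10,10,11,11,12,13,16,16,18]

Site scan:
  KluV ACTGC/3: at [90, 188] ⇒ [93, 191]
  YnoV GTCCG/5: at [8, 164, 180, 209, 220] ⇒ [13, 169, 185, 214, 225]
  HnxI CCATCG/2: at [14, 23, 35, 43, 50, 60, 68, 75] ⇒ [16, 25, 37, 45, 52, 62, 70, 77]
  TgoIII CTCCGTCA/5: at [0, 82, 101, 135, 153, 170, 193, 201, 225] ⇒ [5, 87, 106, 140, 158, 175, 198, 206, 230]
  LmaIX ATAAGTA/4: at [112, 120, 233] ⇒ [116, 124, 237]

All cut coordinates (distinct, sorted): [5, 13, 16, 25, 37, 45, 52, 62, 70, 77, 87, 93, 106, 116, 124, 140, 158, 169, 175, 185, 191, 198, 206, 214, 225, 230, 237]

Fragment lengths:
  5→13: 8 bp
  13→16: 3 bp
  16→25: 9 bp
  25→37: 12 bp
  37→45: 8 bp
  45→52: 7 bp
  52→62: 10 bp
  62→70: 8 bp
  70→77: 7 bp
  77→87: 10 bp
  87→93: 6 bp
  93→106: 13 bp
  106→116: 10 bp
  116→124: 8 bp
  124→140: 16 bp
  140→158: 18 bp
  158→169: 11 bp
  169→175: 6 bp
  175→185: 10 bp
  185→191: 6 bp
  191→198: 7 bp
  198→206: 8 bp
  206→214: 8 bp
  214→225: 11 bp
  225→230: 5 bp
  230→237: 7 bp
  237→5 (wrap): 248-237+5 = 16 bp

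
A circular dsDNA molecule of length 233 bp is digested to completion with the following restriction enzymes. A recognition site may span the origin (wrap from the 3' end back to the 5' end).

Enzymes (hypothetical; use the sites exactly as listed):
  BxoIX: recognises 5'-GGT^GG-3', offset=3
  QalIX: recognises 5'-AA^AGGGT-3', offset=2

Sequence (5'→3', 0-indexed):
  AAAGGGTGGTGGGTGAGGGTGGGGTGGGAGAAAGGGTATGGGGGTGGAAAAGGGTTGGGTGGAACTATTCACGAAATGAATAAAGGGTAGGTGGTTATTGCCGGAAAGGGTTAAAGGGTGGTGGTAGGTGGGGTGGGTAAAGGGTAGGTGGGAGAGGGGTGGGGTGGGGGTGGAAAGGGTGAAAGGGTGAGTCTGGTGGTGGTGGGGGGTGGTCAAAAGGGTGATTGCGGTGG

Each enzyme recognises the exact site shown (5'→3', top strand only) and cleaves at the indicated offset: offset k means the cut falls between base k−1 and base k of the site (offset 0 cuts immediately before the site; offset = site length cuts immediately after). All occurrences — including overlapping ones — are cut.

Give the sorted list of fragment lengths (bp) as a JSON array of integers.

Scan for sites:
  BxoIX GGTGG/3: at [4, 7, 17, 22, 42, 57, 89, 116, 119, 126, 131, 146, 157, 162, 168, 194, 197, 200, 207, 228] ⇒ [7, 10, 20, 25, 45, 60, 92, 119, 122, 129, 134, 149, 160, 165, 171, 197, 200, 203, 210, 231]
  QalIX AAAGGGT/2: at [0, 30, 48, 81, 104, 112, 138, 173, 181, 215] ⇒ [2, 32, 50, 83, 106, 114, 140, 175, 183, 217]

All cut coordinates (distinct, sorted): [2, 7, 10, 20, 25, 32, 45, 50, 60, 83, 92, 106, 114, 119, 122, 129, 134, 140, 149, 160, 165, 171, 175, 183, 197, 200, 203, 210, 217, 231]

Fragments:
  2→7: 5 bp
  7→10: 3 bp
  10→20: 10 bp
  20→25: 5 bp
  25→32: 7 bp
  32→45: 13 bp
  45→50: 5 bp
  50→60: 10 bp
  60→83: 23 bp
  83→92: 9 bp
  92→106: 14 bp
  106→114: 8 bp
  114→119: 5 bp
  119→122: 3 bp
  122→129: 7 bp
  129→134: 5 bp
  134→140: 6 bp
  140→149: 9 bp
  149→160: 11 bp
  160→165: 5 bp
  165→171: 6 bp
  171→175: 4 bp
  175→183: 8 bp
  183→197: 14 bp
  197→200: 3 bp
  200→203: 3 bp
  203→210: 7 bp
  210→217: 7 bp
  217→231: 14 bp
  231→2 (wrap): 233-231+2 = 4 bp

[3,3,3,3,4,4,5,5,5,5,5,5,6,6,7,7,7,7,8,8,9,9,10,10,11,13,14,14,14,23]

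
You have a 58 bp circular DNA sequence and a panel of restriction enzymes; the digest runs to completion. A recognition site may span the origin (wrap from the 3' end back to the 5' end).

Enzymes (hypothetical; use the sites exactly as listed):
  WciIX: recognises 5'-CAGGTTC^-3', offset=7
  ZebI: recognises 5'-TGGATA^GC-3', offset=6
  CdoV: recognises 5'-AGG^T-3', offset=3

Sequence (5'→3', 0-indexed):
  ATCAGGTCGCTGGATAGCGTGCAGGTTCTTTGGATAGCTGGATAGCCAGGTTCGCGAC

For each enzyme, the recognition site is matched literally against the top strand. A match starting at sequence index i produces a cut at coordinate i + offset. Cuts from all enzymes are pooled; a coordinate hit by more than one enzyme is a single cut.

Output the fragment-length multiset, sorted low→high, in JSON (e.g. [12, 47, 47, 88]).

Per-enzyme occurrences:
  WciIX (CAGGTTC, off=7): starts [21, 46] → cuts [28, 53]
  ZebI (TGGATAGC, off=6): starts [10, 30, 38] → cuts [16, 36, 44]
  CdoV (AGGT, off=3): starts [3, 22, 47] → cuts [6, 25, 50]

Pooled cuts: [6, 16, 25, 28, 36, 44, 50, 53]

Fragments:
  6→16: 10 bp
  16→25: 9 bp
  25→28: 3 bp
  28→36: 8 bp
  36→44: 8 bp
  44→50: 6 bp
  50→53: 3 bp
  53→6 (wrap): 58-53+6 = 11 bp

[3,3,6,8,8,9,10,11]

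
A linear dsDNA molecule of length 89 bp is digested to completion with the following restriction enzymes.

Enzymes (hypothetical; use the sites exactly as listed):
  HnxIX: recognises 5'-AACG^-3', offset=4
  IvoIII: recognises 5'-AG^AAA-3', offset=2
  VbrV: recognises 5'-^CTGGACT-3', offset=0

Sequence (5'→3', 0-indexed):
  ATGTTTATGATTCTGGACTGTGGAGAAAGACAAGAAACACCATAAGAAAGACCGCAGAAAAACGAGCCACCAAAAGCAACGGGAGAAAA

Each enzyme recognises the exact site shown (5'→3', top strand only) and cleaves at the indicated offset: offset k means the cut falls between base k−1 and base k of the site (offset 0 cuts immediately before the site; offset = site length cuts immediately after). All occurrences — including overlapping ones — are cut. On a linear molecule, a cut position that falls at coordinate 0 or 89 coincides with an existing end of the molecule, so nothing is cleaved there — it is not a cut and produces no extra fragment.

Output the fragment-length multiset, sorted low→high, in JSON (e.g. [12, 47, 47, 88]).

Site scan:
  HnxIX AACG/4: at [60, 77] ⇒ [64, 81]
  IvoIII AGAAA/2: at [23, 32, 44, 55, 83] ⇒ [25, 34, 46, 57, 85]
  VbrV CTGGACT/0: at [12] ⇒ [12]

All cut coordinates (distinct, sorted): [12, 25, 34, 46, 57, 64, 81, 85]

Fragments:
  [0,12): 12 bp
  [12,25): 13 bp
  [25,34): 9 bp
  [34,46): 12 bp
  [46,57): 11 bp
  [57,64): 7 bp
  [64,81): 17 bp
  [81,85): 4 bp
  [85,89): 4 bp

[4,4,7,9,11,12,12,13,17]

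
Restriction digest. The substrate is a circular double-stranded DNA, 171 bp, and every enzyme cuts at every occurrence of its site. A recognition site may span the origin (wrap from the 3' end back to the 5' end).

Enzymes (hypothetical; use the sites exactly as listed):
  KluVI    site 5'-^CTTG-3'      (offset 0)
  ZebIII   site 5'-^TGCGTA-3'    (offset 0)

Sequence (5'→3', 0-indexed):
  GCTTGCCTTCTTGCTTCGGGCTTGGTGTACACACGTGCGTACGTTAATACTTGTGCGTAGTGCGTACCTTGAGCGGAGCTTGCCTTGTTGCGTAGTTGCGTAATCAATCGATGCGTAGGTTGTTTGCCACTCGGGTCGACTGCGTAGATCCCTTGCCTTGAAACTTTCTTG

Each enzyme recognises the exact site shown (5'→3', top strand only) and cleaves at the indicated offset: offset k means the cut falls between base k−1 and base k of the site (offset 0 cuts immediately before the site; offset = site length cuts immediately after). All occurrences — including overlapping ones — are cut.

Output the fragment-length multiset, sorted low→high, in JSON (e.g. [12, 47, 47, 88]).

[4,5,5,5,5,7,7,8,8,11,11,11,11,14,15,15,29]

Site scan:
  KluVI CTTG/0: at [1, 9, 20, 49, 67, 78, 83, 151, 156, 167] ⇒ [1, 9, 20, 49, 67, 78, 83, 151, 156, 167]
  ZebIII TGCGTA/0: at [35, 53, 60, 88, 96, 111, 140] ⇒ [35, 53, 60, 88, 96, 111, 140]

All cut coordinates (distinct, sorted): [1, 9, 20, 35, 49, 53, 60, 67, 78, 83, 88, 96, 111, 140, 151, 156, 167]

Fragment lengths:
  1→9: 8 bp
  9→20: 11 bp
  20→35: 15 bp
  35→49: 14 bp
  49→53: 4 bp
  53→60: 7 bp
  60→67: 7 bp
  67→78: 11 bp
  78→83: 5 bp
  83→88: 5 bp
  88→96: 8 bp
  96→111: 15 bp
  111→140: 29 bp
  140→151: 11 bp
  151→156: 5 bp
  156→167: 11 bp
  167→1 (wrap): 171-167+1 = 5 bp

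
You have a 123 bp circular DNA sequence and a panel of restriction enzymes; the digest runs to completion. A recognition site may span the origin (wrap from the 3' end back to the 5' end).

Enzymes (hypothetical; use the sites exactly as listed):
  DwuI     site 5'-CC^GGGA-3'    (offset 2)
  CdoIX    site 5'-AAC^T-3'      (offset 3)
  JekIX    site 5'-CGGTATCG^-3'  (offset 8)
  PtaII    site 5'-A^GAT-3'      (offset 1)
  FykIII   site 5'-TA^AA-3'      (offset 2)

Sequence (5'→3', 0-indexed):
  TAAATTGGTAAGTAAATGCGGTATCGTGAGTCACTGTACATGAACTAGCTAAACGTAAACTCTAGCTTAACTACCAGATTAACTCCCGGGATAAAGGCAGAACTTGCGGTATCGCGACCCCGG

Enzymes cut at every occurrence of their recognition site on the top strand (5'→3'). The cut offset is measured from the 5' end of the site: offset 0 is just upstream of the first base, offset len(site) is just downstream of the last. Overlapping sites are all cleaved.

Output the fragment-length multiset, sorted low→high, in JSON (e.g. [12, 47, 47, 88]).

[3,4,5,6,6,6,7,10,11,11,11,12,12,19]

Scan for sites:
  DwuI (CCGGGA, off=2): starts [85] → cuts [87]
  CdoIX (AACT, off=3): starts [42, 57, 68, 80, 100] → cuts [45, 60, 71, 83, 103]
  JekIX (CGGTATCG, off=8): starts [18, 106] → cuts [26, 114]
  PtaII (AGAT, off=1): starts [75] → cuts [76]
  FykIII (TAAA, off=2): starts [0, 12, 49, 55, 91] → cuts [2, 14, 51, 57, 93]

Pooled cuts: [2, 14, 26, 45, 51, 57, 60, 71, 76, 83, 87, 93, 103, 114]

Fragments:
  2→14: 12 bp
  14→26: 12 bp
  26→45: 19 bp
  45→51: 6 bp
  51→57: 6 bp
  57→60: 3 bp
  60→71: 11 bp
  71→76: 5 bp
  76→83: 7 bp
  83→87: 4 bp
  87→93: 6 bp
  93→103: 10 bp
  103→114: 11 bp
  114→2 (wrap): 123-114+2 = 11 bp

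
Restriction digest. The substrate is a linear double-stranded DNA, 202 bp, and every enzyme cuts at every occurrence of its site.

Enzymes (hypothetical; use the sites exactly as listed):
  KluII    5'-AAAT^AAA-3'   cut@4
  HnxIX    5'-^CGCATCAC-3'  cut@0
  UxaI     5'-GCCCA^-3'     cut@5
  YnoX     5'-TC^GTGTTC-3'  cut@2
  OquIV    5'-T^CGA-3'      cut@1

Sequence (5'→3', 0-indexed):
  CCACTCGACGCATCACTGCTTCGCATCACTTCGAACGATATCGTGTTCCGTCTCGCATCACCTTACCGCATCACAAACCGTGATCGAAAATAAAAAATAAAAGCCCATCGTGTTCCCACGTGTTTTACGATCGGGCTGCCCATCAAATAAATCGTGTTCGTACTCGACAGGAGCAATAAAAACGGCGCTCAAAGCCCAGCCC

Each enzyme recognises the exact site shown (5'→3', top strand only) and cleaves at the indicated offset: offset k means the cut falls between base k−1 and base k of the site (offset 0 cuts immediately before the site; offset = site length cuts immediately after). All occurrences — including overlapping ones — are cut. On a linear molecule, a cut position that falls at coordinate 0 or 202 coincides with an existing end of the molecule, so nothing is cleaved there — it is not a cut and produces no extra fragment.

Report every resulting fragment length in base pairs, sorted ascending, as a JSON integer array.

[2,3,4,5,5,6,7,7,9,10,11,11,11,13,13,18,33,34]

Per-enzyme occurrences:
  KluII AAATAAA/4: at [87, 94, 144] ⇒ [91, 98, 148]
  HnxIX CGCATCAC/0: at [8, 21, 53, 66] ⇒ [8, 21, 53, 66]
  UxaI GCCCA/5: at [102, 137, 193] ⇒ [107, 142, 198]
  YnoX TCGTGTTC/2: at [40, 107, 151] ⇒ [42, 109, 153]
  OquIV TCGA/1: at [4, 30, 83, 163] ⇒ [5, 31, 84, 164]

Pooled cuts: [5, 8, 21, 31, 42, 53, 66, 84, 91, 98, 107, 109, 142, 148, 153, 164, 198]

Fragments:
  [0,5): 5 bp
  [5,8): 3 bp
  [8,21): 13 bp
  [21,31): 10 bp
  [31,42): 11 bp
  [42,53): 11 bp
  [53,66): 13 bp
  [66,84): 18 bp
  [84,91): 7 bp
  [91,98): 7 bp
  [98,107): 9 bp
  [107,109): 2 bp
  [109,142): 33 bp
  [142,148): 6 bp
  [148,153): 5 bp
  [153,164): 11 bp
  [164,198): 34 bp
  [198,202): 4 bp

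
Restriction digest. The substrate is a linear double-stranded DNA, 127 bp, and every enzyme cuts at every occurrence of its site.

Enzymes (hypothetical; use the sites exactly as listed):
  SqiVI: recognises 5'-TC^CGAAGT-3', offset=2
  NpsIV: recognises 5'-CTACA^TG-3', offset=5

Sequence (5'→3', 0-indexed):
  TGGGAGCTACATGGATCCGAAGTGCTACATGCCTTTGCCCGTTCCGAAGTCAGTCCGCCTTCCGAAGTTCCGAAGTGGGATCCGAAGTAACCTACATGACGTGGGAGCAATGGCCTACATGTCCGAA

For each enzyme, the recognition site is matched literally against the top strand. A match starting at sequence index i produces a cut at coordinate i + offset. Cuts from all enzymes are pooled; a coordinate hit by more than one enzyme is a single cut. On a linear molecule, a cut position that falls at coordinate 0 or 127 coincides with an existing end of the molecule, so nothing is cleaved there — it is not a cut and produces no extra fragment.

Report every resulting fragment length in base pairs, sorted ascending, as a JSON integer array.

[6,8,8,11,12,12,14,15,18,23]

Scan for sites:
  SqiVI (TCCGAAGT, off=2): starts [15, 42, 60, 68, 80] → cuts [17, 44, 62, 70, 82]
  NpsIV (CTACATG, off=5): starts [6, 24, 91, 114] → cuts [11, 29, 96, 119]

All cut coordinates (distinct, sorted): [11, 17, 29, 44, 62, 70, 82, 96, 119]

Fragments:
  [0,11): 11 bp
  [11,17): 6 bp
  [17,29): 12 bp
  [29,44): 15 bp
  [44,62): 18 bp
  [62,70): 8 bp
  [70,82): 12 bp
  [82,96): 14 bp
  [96,119): 23 bp
  [119,127): 8 bp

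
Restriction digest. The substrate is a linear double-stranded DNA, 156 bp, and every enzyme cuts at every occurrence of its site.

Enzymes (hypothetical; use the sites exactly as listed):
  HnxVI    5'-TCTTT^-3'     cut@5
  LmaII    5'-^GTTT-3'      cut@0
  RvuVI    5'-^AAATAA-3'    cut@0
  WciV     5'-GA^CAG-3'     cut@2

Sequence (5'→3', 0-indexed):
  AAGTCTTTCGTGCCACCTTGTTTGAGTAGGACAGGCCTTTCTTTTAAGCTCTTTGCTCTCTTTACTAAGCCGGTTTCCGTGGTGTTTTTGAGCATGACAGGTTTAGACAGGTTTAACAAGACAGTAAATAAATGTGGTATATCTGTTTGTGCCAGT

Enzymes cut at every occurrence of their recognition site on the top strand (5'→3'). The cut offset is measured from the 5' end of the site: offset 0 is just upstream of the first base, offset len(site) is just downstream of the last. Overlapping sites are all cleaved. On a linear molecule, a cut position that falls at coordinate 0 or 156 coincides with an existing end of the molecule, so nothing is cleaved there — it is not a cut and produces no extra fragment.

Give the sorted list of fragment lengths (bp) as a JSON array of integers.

Per-enzyme occurrences:
  HnxVI (TCTTT, off=5): starts [3, 39, 49, 58] → cuts [8, 44, 54, 63]
  LmaII (GTTT, off=0): starts [19, 72, 83, 100, 110, 144] → cuts [19, 72, 83, 100, 110, 144]
  RvuVI (AAATAA, off=0): starts [125] → cuts [125]
  WciV (GACAG, off=2): starts [29, 95, 105, 119] → cuts [31, 97, 107, 121]

All cut coordinates (distinct, sorted): [8, 19, 31, 44, 54, 63, 72, 83, 97, 100, 107, 110, 121, 125, 144]

Fragments:
  [0,8): 8 bp
  [8,19): 11 bp
  [19,31): 12 bp
  [31,44): 13 bp
  [44,54): 10 bp
  [54,63): 9 bp
  [63,72): 9 bp
  [72,83): 11 bp
  [83,97): 14 bp
  [97,100): 3 bp
  [100,107): 7 bp
  [107,110): 3 bp
  [110,121): 11 bp
  [121,125): 4 bp
  [125,144): 19 bp
  [144,156): 12 bp

[3,3,4,7,8,9,9,10,11,11,11,12,12,13,14,19]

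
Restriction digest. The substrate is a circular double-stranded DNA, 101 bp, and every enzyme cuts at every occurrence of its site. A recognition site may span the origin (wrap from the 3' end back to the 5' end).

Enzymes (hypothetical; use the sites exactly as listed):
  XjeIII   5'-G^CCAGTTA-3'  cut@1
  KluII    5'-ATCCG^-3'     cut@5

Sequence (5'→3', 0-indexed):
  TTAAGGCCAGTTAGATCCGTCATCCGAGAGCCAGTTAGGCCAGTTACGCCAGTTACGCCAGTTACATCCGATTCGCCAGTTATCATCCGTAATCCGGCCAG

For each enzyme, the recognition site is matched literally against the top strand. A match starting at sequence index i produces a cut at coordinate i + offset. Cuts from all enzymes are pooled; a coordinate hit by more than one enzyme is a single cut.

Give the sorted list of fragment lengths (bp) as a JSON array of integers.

Scan for sites:
  XjeIII (GCCAGTTA, off=1): starts [5, 29, 38, 47, 56, 74, 96] → cuts [6, 30, 39, 48, 57, 75, 97]
  KluII (ATCCG, off=5): starts [14, 21, 65, 84, 91] → cuts [19, 26, 70, 89, 96]

All cut coordinates (distinct, sorted): [6, 19, 26, 30, 39, 48, 57, 70, 75, 89, 96, 97]

Fragment lengths:
  6→19: 13 bp
  19→26: 7 bp
  26→30: 4 bp
  30→39: 9 bp
  39→48: 9 bp
  48→57: 9 bp
  57→70: 13 bp
  70→75: 5 bp
  75→89: 14 bp
  89→96: 7 bp
  96→97: 1 bp
  97→6 (wrap): 101-97+6 = 10 bp

[1,4,5,7,7,9,9,9,10,13,13,14]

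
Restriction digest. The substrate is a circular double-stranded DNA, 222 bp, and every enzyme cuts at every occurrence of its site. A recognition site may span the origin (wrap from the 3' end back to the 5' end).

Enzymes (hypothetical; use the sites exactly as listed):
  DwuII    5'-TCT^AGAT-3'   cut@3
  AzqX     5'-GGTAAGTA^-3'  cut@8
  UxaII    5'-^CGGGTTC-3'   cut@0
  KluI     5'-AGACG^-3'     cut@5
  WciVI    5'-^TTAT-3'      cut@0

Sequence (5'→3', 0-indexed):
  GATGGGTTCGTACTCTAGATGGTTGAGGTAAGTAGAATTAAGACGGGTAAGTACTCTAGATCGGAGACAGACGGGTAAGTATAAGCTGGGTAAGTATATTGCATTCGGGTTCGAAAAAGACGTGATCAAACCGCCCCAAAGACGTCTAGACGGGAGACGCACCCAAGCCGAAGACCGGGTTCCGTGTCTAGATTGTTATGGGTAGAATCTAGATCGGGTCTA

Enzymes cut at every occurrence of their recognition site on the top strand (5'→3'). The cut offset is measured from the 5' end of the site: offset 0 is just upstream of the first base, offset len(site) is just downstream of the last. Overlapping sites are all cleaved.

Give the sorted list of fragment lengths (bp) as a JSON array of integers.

[4,6,7,8,8,8,9,11,11,14,15,15,16,16,17,17,18,22]

Per-enzyme occurrences:
  DwuII TCTAGAT/3: at [13, 54, 186, 207, 218] ⇒ [16, 57, 189, 210, 221]
  AzqX GGTAAGTA/8: at [26, 45, 73, 88] ⇒ [34, 53, 81, 96]
  UxaII CGGGTTC/0: at [105, 175] ⇒ [105, 175]
  KluI AGACG/5: at [40, 68, 117, 139, 147, 154] ⇒ [45, 73, 122, 144, 152, 159]
  WciVI TTAT/0: at [195] ⇒ [195]

All cut coordinates (distinct, sorted): [16, 34, 45, 53, 57, 73, 81, 96, 105, 122, 144, 152, 159, 175, 189, 195, 210, 221]

Fragments:
  16→34: 18 bp
  34→45: 11 bp
  45→53: 8 bp
  53→57: 4 bp
  57→73: 16 bp
  73→81: 8 bp
  81→96: 15 bp
  96→105: 9 bp
  105→122: 17 bp
  122→144: 22 bp
  144→152: 8 bp
  152→159: 7 bp
  159→175: 16 bp
  175→189: 14 bp
  189→195: 6 bp
  195→210: 15 bp
  210→221: 11 bp
  221→16 (wrap): 222-221+16 = 17 bp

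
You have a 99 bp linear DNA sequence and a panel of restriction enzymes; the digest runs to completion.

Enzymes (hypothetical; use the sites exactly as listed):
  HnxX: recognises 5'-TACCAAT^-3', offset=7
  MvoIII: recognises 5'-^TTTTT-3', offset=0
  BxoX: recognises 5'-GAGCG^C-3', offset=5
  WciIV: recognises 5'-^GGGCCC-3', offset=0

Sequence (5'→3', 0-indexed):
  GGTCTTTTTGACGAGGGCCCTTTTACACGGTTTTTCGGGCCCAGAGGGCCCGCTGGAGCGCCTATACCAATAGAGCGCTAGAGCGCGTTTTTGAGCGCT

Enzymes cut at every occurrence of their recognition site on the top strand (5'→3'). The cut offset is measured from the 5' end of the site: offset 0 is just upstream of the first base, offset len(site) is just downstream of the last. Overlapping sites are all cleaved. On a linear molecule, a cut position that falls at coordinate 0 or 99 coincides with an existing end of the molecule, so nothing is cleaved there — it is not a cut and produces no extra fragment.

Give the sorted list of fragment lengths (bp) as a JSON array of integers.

[2,2,4,6,6,8,9,10,10,11,15,16]

Per-enzyme occurrences:
  HnxX TACCAAT/7: at [64] ⇒ [71]
  MvoIII TTTTT/0: at [4, 30, 87] ⇒ [4, 30, 87]
  BxoX GAGCGC/5: at [55, 72, 80, 92] ⇒ [60, 77, 85, 97]
  WciIV GGGCCC/0: at [14, 36, 45] ⇒ [14, 36, 45]

All cut coordinates (distinct, sorted): [4, 14, 30, 36, 45, 60, 71, 77, 85, 87, 97]

Fragments:
  [0,4): 4 bp
  [4,14): 10 bp
  [14,30): 16 bp
  [30,36): 6 bp
  [36,45): 9 bp
  [45,60): 15 bp
  [60,71): 11 bp
  [71,77): 6 bp
  [77,85): 8 bp
  [85,87): 2 bp
  [87,97): 10 bp
  [97,99): 2 bp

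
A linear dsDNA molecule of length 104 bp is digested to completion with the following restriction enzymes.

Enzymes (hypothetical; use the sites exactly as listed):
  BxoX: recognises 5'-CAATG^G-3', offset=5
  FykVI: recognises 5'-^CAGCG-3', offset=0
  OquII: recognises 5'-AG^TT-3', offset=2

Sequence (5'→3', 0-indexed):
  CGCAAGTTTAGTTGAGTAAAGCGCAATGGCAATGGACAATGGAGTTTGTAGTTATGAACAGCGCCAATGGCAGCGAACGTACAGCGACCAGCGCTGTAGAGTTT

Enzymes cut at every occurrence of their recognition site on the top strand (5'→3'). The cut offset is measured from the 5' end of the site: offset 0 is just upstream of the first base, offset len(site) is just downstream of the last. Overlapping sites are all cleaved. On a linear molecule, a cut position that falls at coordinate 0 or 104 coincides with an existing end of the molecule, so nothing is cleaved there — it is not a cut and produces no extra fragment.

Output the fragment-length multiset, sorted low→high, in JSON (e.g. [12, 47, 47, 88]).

[1,3,3,5,6,6,7,7,7,7,11,11,13,17]

Scan for sites:
  BxoX (CAATGG, off=5): starts [23, 29, 36, 64] → cuts [28, 34, 41, 69]
  FykVI (CAGCG, off=0): starts [58, 70, 81, 88] → cuts [58, 70, 81, 88]
  OquII (AGTT, off=2): starts [4, 9, 42, 49, 99] → cuts [6, 11, 44, 51, 101]

All cut coordinates (distinct, sorted): [6, 11, 28, 34, 41, 44, 51, 58, 69, 70, 81, 88, 101]

Fragment lengths:
  [0,6): 6 bp
  [6,11): 5 bp
  [11,28): 17 bp
  [28,34): 6 bp
  [34,41): 7 bp
  [41,44): 3 bp
  [44,51): 7 bp
  [51,58): 7 bp
  [58,69): 11 bp
  [69,70): 1 bp
  [70,81): 11 bp
  [81,88): 7 bp
  [88,101): 13 bp
  [101,104): 3 bp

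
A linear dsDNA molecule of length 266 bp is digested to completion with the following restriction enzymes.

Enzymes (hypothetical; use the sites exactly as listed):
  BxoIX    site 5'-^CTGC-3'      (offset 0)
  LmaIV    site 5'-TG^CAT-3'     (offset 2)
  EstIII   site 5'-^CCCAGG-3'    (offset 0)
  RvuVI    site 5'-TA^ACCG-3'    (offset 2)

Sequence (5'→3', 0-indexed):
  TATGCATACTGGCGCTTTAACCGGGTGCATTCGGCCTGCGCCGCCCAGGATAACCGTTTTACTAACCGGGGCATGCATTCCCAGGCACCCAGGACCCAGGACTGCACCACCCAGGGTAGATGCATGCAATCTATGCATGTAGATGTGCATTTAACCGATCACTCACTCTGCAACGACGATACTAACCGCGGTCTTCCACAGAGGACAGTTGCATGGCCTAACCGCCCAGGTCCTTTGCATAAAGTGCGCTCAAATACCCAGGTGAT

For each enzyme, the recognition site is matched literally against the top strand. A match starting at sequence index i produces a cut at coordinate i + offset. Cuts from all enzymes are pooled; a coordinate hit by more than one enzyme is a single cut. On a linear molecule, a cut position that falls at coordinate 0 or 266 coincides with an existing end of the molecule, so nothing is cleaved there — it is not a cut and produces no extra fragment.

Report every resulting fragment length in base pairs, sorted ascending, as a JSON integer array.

Site scan:
  BxoIX CTGC/0: at [35, 101, 167] ⇒ [35, 101, 167]
  LmaIV TGCAT/2: at [2, 25, 73, 120, 133, 145, 209, 235] ⇒ [4, 27, 75, 122, 135, 147, 211, 237]
  EstIII CCCAGG/0: at [43, 79, 87, 94, 109, 224, 256] ⇒ [43, 79, 87, 94, 109, 224, 256]
  RvuVI TAACCG/2: at [17, 50, 62, 151, 182, 218] ⇒ [19, 52, 64, 153, 184, 220]

Pooled cuts: [4, 19, 27, 35, 43, 52, 64, 75, 79, 87, 94, 101, 109, 122, 135, 147, 153, 167, 184, 211, 220, 224, 237, 256]

Fragment lengths:
  [0,4): 4 bp
  [4,19): 15 bp
  [19,27): 8 bp
  [27,35): 8 bp
  [35,43): 8 bp
  [43,52): 9 bp
  [52,64): 12 bp
  [64,75): 11 bp
  [75,79): 4 bp
  [79,87): 8 bp
  [87,94): 7 bp
  [94,101): 7 bp
  [101,109): 8 bp
  [109,122): 13 bp
  [122,135): 13 bp
  [135,147): 12 bp
  [147,153): 6 bp
  [153,167): 14 bp
  [167,184): 17 bp
  [184,211): 27 bp
  [211,220): 9 bp
  [220,224): 4 bp
  [224,237): 13 bp
  [237,256): 19 bp
  [256,266): 10 bp

[4,4,4,6,7,7,8,8,8,8,8,9,9,10,11,12,12,13,13,13,14,15,17,19,27]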